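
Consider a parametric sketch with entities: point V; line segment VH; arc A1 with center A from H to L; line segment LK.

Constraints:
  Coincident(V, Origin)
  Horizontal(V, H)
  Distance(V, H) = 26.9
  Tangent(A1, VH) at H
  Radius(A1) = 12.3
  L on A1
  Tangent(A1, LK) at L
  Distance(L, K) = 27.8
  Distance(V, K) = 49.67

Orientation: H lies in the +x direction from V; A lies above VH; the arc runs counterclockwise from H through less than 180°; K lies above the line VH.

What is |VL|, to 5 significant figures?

41.873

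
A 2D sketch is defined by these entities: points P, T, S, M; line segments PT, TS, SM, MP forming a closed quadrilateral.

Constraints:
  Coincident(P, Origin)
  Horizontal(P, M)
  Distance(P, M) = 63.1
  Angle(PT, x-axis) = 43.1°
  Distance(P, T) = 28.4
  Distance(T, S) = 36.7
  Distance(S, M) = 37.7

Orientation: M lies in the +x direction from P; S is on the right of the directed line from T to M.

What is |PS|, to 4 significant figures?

33.38

P is at the origin; PM is horizontal with |PM| = 63.1 and M in +x, so M = (63.1, 0). PT runs at 43.1° with |PT| = 28.4, so T = (20.74, 19.40). S is determined by |TS| = 36.7 and |SM| = 37.7 together: it lies at the intersection of circle(T, 36.7) and circle(M, 37.7). With |TM| = 46.60, the foot of the radical line on TM is 22.50 from T and the perpendicular offset is √(36.7² − 22.50²) = 28.99. Taking the right-of-TM solution: S = (29.12, -16.33).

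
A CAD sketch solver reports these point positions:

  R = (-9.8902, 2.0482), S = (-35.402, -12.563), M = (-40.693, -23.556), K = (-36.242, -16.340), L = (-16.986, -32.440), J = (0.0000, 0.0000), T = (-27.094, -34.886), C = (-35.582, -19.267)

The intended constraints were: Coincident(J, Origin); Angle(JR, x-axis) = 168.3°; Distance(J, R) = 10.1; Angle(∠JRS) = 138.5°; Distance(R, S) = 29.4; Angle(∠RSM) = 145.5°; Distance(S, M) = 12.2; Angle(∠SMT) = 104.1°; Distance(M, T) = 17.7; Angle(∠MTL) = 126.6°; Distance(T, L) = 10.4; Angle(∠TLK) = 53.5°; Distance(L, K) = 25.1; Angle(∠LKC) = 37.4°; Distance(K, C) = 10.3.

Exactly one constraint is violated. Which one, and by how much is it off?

Distance(K, C) = 10.3 — off by 7.30.

J = (0.00, 0.00) ✓; JR at 168.3° ✓; |JR| = 10.10 ✓; ∠JRS = 138.5° ✓; |RS| = 29.40 ✓; ∠RSM = 145.5° ✓; |SM| = 12.20 ✓; ∠SMT = 104.1° ✓; |MT| = 17.70 ✓; ∠MTL = 126.6° ✓; |TL| = 10.40 ✓; ∠TLK = 53.50° ✓; |LK| = 25.10 ✓; ∠LKC = 37.39° ✓; |KC| = 3.000 ✗.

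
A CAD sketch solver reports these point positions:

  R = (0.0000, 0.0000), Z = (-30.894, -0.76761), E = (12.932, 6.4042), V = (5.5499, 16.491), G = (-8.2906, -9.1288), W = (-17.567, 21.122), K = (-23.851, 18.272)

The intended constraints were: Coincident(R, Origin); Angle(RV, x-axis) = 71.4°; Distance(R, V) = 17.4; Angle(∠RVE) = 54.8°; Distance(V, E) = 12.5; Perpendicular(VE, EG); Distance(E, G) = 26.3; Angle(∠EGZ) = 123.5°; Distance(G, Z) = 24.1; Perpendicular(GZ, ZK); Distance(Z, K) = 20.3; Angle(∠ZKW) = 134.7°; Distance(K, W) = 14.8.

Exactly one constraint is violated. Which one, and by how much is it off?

Distance(K, W) = 14.8 — off by 7.90.

R = (0.00, 0.00) ✓; RV at 71.40° ✓; |RV| = 17.40 ✓; ∠RVE = 54.80° ✓; |VE| = 12.50 ✓; ∠(VE, EG) = 90.00° ✓; |EG| = 26.30 ✓; ∠EGZ = 123.5° ✓; |GZ| = 24.10 ✓; ∠(GZ, ZK) = 90.00° ✓; |ZK| = 20.30 ✓; ∠ZKW = 134.7° ✓; |KW| = 6.900 ✗.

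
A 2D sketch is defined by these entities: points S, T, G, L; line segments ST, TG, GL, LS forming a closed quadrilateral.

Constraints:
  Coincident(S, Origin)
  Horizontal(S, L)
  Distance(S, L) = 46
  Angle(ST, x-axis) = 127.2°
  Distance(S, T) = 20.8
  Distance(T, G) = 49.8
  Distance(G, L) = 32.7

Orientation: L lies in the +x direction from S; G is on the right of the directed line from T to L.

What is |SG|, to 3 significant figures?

29.1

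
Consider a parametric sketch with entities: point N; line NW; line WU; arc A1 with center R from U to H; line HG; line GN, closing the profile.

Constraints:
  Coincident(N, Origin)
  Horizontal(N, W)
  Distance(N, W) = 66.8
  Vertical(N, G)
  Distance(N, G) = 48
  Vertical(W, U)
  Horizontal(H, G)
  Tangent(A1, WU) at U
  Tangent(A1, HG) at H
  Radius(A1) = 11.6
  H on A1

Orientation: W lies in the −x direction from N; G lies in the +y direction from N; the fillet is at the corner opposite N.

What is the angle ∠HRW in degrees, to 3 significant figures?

162°

N is at the origin; NW is horizontal with |NW| = 66.8 and W on the −x side, so W = (-66.8, 0.00). N and G share the same x with |NG| = 48.0 and G on the +y side, so G = (0.00, 48.0). The virtual corner opposite N is at (-66.8, 48.0). Since A1 is tangent to WU there, RU ⟂ WU and tangency of A1 to HG means the radius RH is perpendicular to HG, with radius 11.6, so the center R sits 11.6 in from both sides at R = (-55.2, 36.4). That places the tangent points at U = (-66.8, 36.4) on WU and H = (-55.2, 48.0) on HG. Then cos ∠HRW = RH·RW / (|RH||RW|), giving 162°.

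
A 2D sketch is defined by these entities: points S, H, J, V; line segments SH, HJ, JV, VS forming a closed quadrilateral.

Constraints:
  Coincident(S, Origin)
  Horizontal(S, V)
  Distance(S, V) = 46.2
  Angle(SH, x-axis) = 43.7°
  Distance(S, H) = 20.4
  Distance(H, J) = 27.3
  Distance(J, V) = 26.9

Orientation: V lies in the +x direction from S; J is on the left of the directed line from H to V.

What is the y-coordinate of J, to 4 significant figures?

26.00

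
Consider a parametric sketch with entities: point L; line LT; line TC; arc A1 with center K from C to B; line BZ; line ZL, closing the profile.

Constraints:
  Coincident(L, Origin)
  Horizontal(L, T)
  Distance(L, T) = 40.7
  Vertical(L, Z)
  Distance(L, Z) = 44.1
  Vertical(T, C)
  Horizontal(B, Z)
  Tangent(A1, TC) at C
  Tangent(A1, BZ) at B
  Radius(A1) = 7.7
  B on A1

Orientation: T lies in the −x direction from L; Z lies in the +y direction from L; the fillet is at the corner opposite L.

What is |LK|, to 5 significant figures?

49.132

LZ is vertical with |LZ| = 44.1 and Z on the +y side, so Z = (0.0000, 44.100). The virtual corner opposite L is at (-40.700, 44.100). The tangent condition forces KC to be normal to TC and the tangent condition forces KB to be normal to BZ, with radius 7.7, so the center K sits 7.7 in from both sides at K = (-33.000, 36.400). Then |LK| = |K − L| = 49.132.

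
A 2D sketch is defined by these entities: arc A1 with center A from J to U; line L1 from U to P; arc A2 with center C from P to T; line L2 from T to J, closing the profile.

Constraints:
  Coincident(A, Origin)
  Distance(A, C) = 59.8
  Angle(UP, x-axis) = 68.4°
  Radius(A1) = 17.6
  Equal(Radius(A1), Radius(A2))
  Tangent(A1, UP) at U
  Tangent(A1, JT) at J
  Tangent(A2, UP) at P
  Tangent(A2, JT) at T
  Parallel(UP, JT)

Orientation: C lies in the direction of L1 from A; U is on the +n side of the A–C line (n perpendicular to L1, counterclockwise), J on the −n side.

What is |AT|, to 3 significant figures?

62.3

Tangency of A1 to both parallel lines with radius 17.6 puts U and J at A ± 17.6·n: U = (-16.4, 6.48), J = (16.4, -6.48). Equal radii place P and T the same way about C: P = C + 17.6·n = (5.65, 62.1), T = C − 17.6·n = (38.4, 49.1). Then |AT| = |T − A| = 62.3.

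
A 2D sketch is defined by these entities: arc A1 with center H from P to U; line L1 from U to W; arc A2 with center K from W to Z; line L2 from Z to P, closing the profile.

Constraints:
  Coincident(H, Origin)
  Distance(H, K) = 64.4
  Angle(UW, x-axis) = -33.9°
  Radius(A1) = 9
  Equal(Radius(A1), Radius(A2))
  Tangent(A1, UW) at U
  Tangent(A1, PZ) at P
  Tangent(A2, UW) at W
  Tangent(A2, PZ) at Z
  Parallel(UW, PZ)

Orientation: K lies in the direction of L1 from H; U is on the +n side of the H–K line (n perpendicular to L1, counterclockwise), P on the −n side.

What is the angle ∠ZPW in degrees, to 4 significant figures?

15.62°

The slot axis is L1's direction at -33.9°, so u = (cos -33.9°, sin -33.9°) = (0.8300, -0.5577) and n = (−sin -33.9°, cos -33.9°) = (0.5577, 0.8300). H is at the origin and K lies 64.4 along u from H, so K = 64.4·u = (53.45, -35.92). Tangency of A1 to both parallel lines with radius 9.0 puts U and P at H ± 9.0·n: U = (5.020, 7.470), P = (-5.020, -7.470). Equal radii place W and Z the same way about K: W = K + 9.0·n = (58.47, -28.45), Z = K − 9.0·n = (48.43, -43.39). Then cos ∠ZPW = PZ·PW / (|PZ||PW|), giving 15.62°.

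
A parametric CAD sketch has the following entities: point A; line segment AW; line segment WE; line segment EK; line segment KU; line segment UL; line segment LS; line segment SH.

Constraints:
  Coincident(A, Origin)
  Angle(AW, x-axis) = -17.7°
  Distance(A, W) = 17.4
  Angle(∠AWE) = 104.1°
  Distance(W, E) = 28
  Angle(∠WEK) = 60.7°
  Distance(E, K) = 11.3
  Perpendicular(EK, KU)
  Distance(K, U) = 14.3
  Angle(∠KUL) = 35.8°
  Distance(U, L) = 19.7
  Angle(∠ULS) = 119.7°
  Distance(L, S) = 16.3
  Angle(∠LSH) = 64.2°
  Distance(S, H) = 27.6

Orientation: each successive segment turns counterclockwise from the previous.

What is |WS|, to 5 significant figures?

41.551

∠KUL = 35.8° gives UL at 51.700° from the x-axis; with |UL| = 19.7, L = (31.628, 20.173). ∠ULS = 119.7° gives LS at 112.00° from the x-axis; with |LS| = 16.3, S = (25.522, 35.287). Then |WS| = |S − W| = 41.551.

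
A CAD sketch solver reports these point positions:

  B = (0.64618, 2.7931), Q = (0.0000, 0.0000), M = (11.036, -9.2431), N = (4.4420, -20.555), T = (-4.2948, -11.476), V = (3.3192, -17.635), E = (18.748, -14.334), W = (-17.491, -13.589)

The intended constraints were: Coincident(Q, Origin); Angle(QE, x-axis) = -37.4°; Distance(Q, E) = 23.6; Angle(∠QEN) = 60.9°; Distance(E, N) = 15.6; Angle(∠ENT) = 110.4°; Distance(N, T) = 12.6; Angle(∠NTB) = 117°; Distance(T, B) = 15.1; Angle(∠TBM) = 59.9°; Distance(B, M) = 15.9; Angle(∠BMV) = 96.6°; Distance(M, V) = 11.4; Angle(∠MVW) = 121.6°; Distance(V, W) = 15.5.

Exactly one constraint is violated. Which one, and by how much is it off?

Distance(V, W) = 15.5 — off by 5.70.

Q = (0.00, 0.00) ✓; QE at -37.40° ✓; |QE| = 23.60 ✓; ∠QEN = 60.90° ✓; |EN| = 15.60 ✓; ∠ENT = 110.4° ✓; |NT| = 12.60 ✓; ∠NTB = 117.0° ✓; |TB| = 15.10 ✓; ∠TBM = 59.90° ✓; |BM| = 15.90 ✓; ∠BMV = 96.60° ✓; |MV| = 11.40 ✓; ∠MVW = 121.6° ✓; |VW| = 21.20 ✗.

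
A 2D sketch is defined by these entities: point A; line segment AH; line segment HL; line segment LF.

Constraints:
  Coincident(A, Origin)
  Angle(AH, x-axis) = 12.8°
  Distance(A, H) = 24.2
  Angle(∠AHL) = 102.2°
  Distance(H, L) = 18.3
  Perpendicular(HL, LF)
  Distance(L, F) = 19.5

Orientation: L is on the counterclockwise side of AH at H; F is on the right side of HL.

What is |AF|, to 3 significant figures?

49.1

∠AHL = 102.2°, so HL runs at 12.8° + (180° − 102.2°) = 90.6° from the x-axis; with |HL| = 18.3, L = H + 18.3·(cos 90.6°, sin 90.6°) = (23.4, 23.7). The perpendicularity gives LF at right angles to HL; with |LF| = 19.5 on the right of HL, F = L + 19.5·(1.00, 0.0105) = (42.9, 23.9). Then |AF| = |F − A| = 49.1.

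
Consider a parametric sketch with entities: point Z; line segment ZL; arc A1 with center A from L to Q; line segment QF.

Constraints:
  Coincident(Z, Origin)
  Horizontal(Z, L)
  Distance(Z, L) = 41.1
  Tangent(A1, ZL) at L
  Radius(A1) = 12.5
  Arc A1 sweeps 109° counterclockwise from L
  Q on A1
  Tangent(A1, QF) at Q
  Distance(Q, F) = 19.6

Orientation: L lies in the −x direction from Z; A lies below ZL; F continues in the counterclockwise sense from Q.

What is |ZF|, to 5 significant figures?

58.292

Z is at the origin; ZL is horizontal with |ZL| = 41.1 and L on the −x side, so L = (-41.100, 0.0000). Tangency of A1 to ZL means the radius AL is perpendicular to ZL, so A = L + (0, -12.5) = (-41.100, -12.500). On A1, L sits at bearing 90° from A; a 109° counterclockwise sweep puts Q at bearing 199°, so Q = A + 12.5·(cos 199°, sin 199°) = (-52.919, -16.570). Since A1 is tangent to QF there, AQ ⟂ QF, so QF runs along (−sin 199°, cos 199°); with |QF| = 19.6, F = (-46.538, -35.102). Then |ZF| = |F − Z| = 58.292.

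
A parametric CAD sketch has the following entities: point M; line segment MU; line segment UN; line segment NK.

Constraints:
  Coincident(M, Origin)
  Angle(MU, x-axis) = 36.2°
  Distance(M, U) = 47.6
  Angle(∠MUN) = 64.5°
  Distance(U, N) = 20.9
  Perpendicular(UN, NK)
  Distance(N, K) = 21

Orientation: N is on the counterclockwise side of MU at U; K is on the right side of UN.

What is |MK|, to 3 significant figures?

64.0

∠MUN = 64.5°, so UN runs at 36.2° + (180° − 64.5°) = 152° from the x-axis; with |UN| = 20.9, N = U + 20.9·(cos 152°, sin 152°) = (20.0, 38.0). UN ⟂ NK; with |NK| = 21.0 on the right of UN, K = N + 21.0·(0.474, 0.880) = (30.0, 56.5). Then |MK| = |K − M| = 64.0.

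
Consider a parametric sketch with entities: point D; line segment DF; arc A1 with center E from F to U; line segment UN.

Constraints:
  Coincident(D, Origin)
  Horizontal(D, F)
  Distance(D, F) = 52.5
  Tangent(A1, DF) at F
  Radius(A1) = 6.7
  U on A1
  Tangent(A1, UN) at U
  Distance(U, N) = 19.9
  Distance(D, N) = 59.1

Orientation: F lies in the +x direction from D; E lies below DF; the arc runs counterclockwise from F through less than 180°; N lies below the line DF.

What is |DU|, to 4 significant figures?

46.94

D is at the origin; D and F share the same y with |DF| = 52.5 and F on the +x side, so F = (52.50, 0.000). Tangency of A1 to DF means the radius EF is perpendicular to DF, so E = F + (0, -6.7) = (52.50, -6.700). Since EU ⟂ UN (tangency), |EN| = √(6.7² + 19.9²) = 21.00 regardless of where U sits on A1. So N lies on both circle(D, 59.1) and circle(E, 21.00); the below-DF intersection is N = (52.21, -27.70). U is the foot of the tangent from N: U = (46.12, -8.750).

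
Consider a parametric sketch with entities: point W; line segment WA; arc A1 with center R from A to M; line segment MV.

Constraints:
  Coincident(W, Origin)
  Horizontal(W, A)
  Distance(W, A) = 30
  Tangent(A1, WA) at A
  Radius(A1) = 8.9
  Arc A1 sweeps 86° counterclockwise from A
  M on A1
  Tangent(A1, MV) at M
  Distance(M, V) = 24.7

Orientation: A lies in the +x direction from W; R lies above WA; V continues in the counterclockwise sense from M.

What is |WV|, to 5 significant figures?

52.270

W is at the origin; W and A share the same y with |WA| = 30.0 and A on the +x side, so A = (30.000, 0.0000). Tangency of A1 to WA means the radius RA is perpendicular to WA, so R = A + (0, 8.9) = (30.000, 8.9000). On A1, A sits at bearing -90° from R; an 86° counterclockwise sweep puts M at bearing -4°, so M = R + 8.9·(cos -4°, sin -4°) = (38.878, 8.2792). Since A1 is tangent to MV there, RM ⟂ MV, so MV runs along (−sin -4°, cos -4°); with |MV| = 24.7, V = (40.601, 32.919). Then |WV| = |V − W| = 52.270.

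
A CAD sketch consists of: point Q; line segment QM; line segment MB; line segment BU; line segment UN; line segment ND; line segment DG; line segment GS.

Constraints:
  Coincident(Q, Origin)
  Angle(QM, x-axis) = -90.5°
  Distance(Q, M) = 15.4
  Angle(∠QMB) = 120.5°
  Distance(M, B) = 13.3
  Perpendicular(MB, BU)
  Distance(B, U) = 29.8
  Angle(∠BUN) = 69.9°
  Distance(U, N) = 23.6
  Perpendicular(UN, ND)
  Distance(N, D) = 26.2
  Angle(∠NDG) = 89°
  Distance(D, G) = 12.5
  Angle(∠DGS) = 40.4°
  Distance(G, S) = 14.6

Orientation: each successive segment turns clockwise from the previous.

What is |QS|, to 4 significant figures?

9.008

Q is at the origin; QM runs at -90.5° with length 15.4, so M = (-0.1344, -15.40). ∠QMB = 120.5° gives MB at -150.0° from the x-axis; with |MB| = 13.3, B = (-11.65, -22.05). The perpendicularity gives BU at right angles to MB, so BU runs at 120.0°; with |BU| = 29.8, U = (-26.55, 3.758). ∠BUN = 69.9° gives UN at 9.900° from the x-axis; with |UN| = 23.6, N = (-3.304, 7.816). UN is perpendicular to ND, so ND runs at -80.10°; with |ND| = 26.2, D = (1.201, -17.99). ∠NDG = 89.0° gives DG at -171.1° from the x-axis; with |DG| = 12.5, G = (-11.15, -19.93). ∠DGS = 40.4° gives GS at 49.30° from the x-axis; with |GS| = 14.6, S = (-1.628, -8.859). Then |QS| = |S − Q| = 9.008.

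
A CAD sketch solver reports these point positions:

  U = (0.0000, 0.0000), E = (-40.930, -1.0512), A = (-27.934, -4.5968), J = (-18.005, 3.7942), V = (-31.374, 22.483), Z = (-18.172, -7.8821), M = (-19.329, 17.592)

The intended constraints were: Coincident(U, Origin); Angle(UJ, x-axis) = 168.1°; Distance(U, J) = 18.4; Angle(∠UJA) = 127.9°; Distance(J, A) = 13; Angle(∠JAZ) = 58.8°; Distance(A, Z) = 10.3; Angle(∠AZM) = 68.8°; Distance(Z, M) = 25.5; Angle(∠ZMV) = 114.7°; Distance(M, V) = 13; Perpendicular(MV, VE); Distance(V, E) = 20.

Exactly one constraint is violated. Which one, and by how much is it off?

Distance(V, E) = 20 — off by 5.40.

U = (0.00, 0.00) ✓; UJ at 168.1° ✓; |UJ| = 18.40 ✓; ∠UJA = 127.9° ✓; |JA| = 13.00 ✓; ∠JAZ = 58.80° ✓; |AZ| = 10.30 ✓; ∠AZM = 68.80° ✓; |ZM| = 25.50 ✓; ∠ZMV = 114.7° ✓; |MV| = 13.00 ✓; ∠(MV, VE) = 90.00° ✓; |VE| = 25.40 ✗.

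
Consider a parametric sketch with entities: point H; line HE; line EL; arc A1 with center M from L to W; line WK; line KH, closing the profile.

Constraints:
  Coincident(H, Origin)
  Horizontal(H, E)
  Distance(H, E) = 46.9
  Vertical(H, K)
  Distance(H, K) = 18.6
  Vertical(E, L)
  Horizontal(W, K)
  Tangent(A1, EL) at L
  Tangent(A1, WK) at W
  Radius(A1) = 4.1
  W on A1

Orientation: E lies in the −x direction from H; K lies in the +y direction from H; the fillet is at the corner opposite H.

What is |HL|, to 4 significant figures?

49.09

H is at the origin; H and E share the same y with |HE| = 46.9 and E on the −x side, so E = (-46.90, 0.000). HK is vertical with |HK| = 18.6 and K on the +y side, so K = (0.000, 18.60). The virtual corner opposite H is at (-46.90, 18.60). Since A1 is tangent to EL there, ML ⟂ EL and since A1 is tangent to WK there, MW ⟂ WK, with radius 4.1, so the center M sits 4.1 in from both sides at M = (-42.80, 14.50). That places the tangent points at L = (-46.90, 14.50) on EL and W = (-42.80, 18.60) on WK. Then |HL| = |L − H| = 49.09.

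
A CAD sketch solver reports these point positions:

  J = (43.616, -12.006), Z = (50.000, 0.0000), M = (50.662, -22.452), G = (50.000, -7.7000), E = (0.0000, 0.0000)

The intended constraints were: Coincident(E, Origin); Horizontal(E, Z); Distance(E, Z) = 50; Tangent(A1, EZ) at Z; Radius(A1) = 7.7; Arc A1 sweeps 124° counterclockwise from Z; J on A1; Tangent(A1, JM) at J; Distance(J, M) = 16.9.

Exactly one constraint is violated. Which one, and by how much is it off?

Distance(J, M) = 16.9 — off by 4.30.

E = (0.00, 0.00) ✓; E.y = 0.00, Z.y = 0.00 ✓; |EZ| = 50.00 ✓; ∠(GZ, ZE) = 90.00° ✓; |GZ| = 7.700 ✓; bearing(G→J) − bearing(G→Z) = 124.0° ✓; |GJ| = 7.700 ✓; ∠(GJ, JM) = 90.00° ✓; |JM| = 12.60 ✗.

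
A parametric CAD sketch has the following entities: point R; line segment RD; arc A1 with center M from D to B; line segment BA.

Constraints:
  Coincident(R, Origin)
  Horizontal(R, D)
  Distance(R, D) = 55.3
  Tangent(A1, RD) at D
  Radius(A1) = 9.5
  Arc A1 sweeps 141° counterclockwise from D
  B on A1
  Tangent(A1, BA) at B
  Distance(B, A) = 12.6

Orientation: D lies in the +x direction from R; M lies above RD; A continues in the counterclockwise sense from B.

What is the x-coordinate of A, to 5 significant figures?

51.487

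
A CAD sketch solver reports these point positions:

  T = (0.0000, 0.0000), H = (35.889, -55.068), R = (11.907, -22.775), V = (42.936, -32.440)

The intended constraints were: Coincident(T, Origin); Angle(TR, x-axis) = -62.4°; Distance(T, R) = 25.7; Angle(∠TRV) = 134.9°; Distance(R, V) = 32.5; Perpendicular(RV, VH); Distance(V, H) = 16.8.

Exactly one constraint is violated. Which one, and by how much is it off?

Distance(V, H) = 16.8 — off by 6.90.

T = (0.00, 0.00) ✓; TR at -62.40° ✓; |TR| = 25.70 ✓; ∠TRV = 134.9° ✓; |RV| = 32.50 ✓; ∠(RV, VH) = 90.00° ✓; |VH| = 23.70 ✗.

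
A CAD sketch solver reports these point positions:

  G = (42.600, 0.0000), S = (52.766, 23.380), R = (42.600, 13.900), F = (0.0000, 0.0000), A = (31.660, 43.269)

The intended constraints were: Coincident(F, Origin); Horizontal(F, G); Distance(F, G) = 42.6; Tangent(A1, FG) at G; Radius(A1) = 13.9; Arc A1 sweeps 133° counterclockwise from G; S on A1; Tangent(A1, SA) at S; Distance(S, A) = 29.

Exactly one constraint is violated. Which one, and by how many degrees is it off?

Tangent(A1, SA) at S — off by 3.70°.

F = (0.00, 0.00) ✓; F.y = 0.00, G.y = 0.00 ✓; |FG| = 42.60 ✓; ∠(RG, GF) = 90.00° ✓; |RG| = 13.90 ✓; bearing(R→S) − bearing(R→G) = 133.0° ✓; |RS| = 13.90 ✓; ∠(RS, SA) = 86.30° ✗; |SA| = 29.00 ✓.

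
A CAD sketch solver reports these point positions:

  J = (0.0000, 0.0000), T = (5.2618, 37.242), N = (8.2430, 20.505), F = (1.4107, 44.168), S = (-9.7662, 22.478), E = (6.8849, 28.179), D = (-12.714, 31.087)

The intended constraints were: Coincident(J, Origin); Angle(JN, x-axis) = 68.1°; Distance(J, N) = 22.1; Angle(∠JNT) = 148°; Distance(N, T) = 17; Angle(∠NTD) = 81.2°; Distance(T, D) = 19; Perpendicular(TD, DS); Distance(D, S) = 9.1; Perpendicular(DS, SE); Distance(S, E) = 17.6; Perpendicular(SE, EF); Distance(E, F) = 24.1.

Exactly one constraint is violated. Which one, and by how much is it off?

Distance(E, F) = 24.1 — off by 7.20.

J = (0.00, 0.00) ✓; JN at 68.10° ✓; |JN| = 22.10 ✓; ∠JNT = 148.0° ✓; |NT| = 17.00 ✓; ∠NTD = 81.20° ✓; |TD| = 19.00 ✓; ∠(TD, DS) = 90.00° ✓; |DS| = 9.100 ✓; ∠(DS, SE) = 90.00° ✓; |SE| = 17.60 ✓; ∠(SE, EF) = 90.00° ✓; |EF| = 16.90 ✗.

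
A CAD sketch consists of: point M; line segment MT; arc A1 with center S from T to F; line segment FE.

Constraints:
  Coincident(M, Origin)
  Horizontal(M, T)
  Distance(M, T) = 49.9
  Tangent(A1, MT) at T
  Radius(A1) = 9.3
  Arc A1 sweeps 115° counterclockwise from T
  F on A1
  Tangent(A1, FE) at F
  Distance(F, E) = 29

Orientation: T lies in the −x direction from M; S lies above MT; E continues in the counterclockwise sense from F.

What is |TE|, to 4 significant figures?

39.70

M is at the origin; M and T share the same y with |MT| = 49.9 and T on the −x side, so T = (-49.90, 0.000). A1 meets MT tangentially, so ST is at right angles to MT, so S = T + (0, 9.3) = (-49.90, 9.300). On A1, T sits at bearing -90° from S; a 115° counterclockwise sweep puts F at bearing 25°, so F = S + 9.3·(cos 25°, sin 25°) = (-41.47, 13.23). Since A1 is tangent to FE there, SF ⟂ FE, so FE runs along (−sin 25°, cos 25°); with |FE| = 29.0, E = (-53.73, 39.51). Then |TE| = |E − T| = 39.70.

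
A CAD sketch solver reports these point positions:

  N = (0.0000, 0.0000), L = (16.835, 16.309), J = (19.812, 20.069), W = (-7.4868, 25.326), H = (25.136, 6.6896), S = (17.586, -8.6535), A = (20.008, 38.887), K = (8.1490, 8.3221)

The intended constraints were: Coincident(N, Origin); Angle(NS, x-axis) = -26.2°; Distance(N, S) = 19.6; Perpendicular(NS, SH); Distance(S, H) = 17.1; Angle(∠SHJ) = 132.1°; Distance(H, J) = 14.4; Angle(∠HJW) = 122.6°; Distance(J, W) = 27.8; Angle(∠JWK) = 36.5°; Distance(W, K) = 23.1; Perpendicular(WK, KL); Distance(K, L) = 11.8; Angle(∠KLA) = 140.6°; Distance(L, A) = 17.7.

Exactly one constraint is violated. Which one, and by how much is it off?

Distance(L, A) = 17.7 — off by 5.10.

N = (0.00, 0.00) ✓; NS at -26.20° ✓; |NS| = 19.60 ✓; ∠(NS, SH) = 90.00° ✓; |SH| = 17.10 ✓; ∠SHJ = 132.1° ✓; |HJ| = 14.40 ✓; ∠HJW = 122.6° ✓; |JW| = 27.80 ✓; ∠JWK = 36.50° ✓; |WK| = 23.10 ✓; ∠(WK, KL) = 90.00° ✓; |KL| = 11.80 ✓; ∠KLA = 140.6° ✓; |LA| = 22.80 ✗.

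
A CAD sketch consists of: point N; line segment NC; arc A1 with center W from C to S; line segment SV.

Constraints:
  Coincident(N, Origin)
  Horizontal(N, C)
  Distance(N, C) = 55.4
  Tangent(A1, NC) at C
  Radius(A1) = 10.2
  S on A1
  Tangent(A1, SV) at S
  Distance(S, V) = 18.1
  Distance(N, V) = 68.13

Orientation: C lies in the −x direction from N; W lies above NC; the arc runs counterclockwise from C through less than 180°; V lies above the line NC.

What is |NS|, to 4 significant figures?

51.28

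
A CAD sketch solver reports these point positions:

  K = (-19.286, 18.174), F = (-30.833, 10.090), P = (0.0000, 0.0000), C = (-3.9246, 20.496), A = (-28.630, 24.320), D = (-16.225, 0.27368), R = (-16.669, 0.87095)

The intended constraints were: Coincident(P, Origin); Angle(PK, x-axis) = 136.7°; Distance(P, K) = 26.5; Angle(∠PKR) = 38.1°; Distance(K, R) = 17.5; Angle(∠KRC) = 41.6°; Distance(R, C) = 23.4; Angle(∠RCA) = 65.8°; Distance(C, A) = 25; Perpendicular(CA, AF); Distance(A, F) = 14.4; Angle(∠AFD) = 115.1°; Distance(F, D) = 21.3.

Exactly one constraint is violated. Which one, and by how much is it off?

Distance(F, D) = 21.3 — off by 3.70.

P = (0.00, 0.00) ✓; PK at 136.7° ✓; |PK| = 26.50 ✓; ∠PKR = 38.10° ✓; |KR| = 17.50 ✓; ∠KRC = 41.60° ✓; |RC| = 23.40 ✓; ∠RCA = 65.80° ✓; |CA| = 25.00 ✓; ∠(CA, AF) = 90.00° ✓; |AF| = 14.40 ✓; ∠AFD = 115.1° ✓; |FD| = 17.60 ✗.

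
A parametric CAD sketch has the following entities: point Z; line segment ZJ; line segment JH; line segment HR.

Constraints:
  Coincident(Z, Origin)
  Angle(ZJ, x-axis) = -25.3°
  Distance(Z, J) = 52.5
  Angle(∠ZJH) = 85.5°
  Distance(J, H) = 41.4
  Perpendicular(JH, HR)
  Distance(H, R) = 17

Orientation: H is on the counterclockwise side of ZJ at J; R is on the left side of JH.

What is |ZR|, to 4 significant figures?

51.37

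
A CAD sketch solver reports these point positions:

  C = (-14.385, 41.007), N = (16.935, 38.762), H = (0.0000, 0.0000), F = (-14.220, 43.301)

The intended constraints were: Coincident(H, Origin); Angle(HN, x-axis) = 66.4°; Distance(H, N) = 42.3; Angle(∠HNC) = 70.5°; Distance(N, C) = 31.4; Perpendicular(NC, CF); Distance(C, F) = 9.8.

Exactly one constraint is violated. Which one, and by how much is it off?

Distance(C, F) = 9.8 — off by 7.50.

H = (0.00, 0.00) ✓; HN at 66.40° ✓; |HN| = 42.30 ✓; ∠HNC = 70.50° ✓; |NC| = 31.40 ✓; ∠(NC, CF) = 90.01° ✓; |CF| = 2.300 ✗.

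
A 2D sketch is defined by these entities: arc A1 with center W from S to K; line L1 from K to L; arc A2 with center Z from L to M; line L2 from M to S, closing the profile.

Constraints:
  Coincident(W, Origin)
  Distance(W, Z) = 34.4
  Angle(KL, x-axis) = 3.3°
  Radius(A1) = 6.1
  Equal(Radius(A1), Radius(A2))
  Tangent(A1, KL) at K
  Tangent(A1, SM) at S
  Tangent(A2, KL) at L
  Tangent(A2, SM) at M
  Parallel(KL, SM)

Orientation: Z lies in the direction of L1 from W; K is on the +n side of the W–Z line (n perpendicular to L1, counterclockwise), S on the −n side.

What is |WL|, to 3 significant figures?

34.9

Tangency of A1 to both parallel lines with radius 6.1 puts K and S at W ± 6.1·n: K = (-0.351, 6.09), S = (0.351, -6.09). Equal radii place L and M the same way about Z: L = Z + 6.1·n = (34.0, 8.07), M = Z − 6.1·n = (34.7, -4.11). Then |WL| = |L − W| = 34.9.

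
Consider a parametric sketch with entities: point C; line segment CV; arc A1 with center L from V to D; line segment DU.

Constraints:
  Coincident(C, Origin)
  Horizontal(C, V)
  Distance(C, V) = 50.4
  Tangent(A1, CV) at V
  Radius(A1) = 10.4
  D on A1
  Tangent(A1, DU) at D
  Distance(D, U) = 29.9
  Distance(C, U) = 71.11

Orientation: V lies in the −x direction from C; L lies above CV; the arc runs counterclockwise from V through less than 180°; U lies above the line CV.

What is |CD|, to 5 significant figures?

44.679

Checks: |CV| = 50.40 ✓; |LD| = 10.40 ✓; ∠(LD, DU) = 90.00° ✓; |DU| = 29.90 ✓; |CU| = 71.11 ✓.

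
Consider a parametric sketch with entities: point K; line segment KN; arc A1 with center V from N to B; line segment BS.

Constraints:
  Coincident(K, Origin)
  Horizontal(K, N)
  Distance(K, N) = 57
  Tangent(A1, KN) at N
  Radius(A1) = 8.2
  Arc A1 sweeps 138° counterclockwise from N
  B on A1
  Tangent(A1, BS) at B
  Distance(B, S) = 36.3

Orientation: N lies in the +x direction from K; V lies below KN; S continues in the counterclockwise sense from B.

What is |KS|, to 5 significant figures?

87.460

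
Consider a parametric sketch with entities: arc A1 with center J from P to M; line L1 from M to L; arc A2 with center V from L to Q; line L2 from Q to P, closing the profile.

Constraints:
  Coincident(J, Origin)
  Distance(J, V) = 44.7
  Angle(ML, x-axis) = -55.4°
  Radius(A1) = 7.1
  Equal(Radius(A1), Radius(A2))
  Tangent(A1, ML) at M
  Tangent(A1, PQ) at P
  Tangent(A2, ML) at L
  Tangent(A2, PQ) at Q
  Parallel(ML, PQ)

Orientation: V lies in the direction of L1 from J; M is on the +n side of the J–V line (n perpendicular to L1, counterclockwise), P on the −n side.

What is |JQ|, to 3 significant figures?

45.3

The slot axis is L1's direction at -55.4°, so u = (cos -55.4°, sin -55.4°) = (0.568, -0.823) and n = (−sin -55.4°, cos -55.4°) = (0.823, 0.568). J is at the origin and V lies 44.7 along u from J, so V = 44.7·u = (25.4, -36.8). Tangency of A1 to both parallel lines with radius 7.1 puts M and P at J ± 7.1·n: M = (5.84, 4.03), P = (-5.84, -4.03). Equal radii place L and Q the same way about V: L = V + 7.1·n = (31.2, -32.8), Q = V − 7.1·n = (19.5, -40.8). Then |JQ| = |Q − J| = 45.3.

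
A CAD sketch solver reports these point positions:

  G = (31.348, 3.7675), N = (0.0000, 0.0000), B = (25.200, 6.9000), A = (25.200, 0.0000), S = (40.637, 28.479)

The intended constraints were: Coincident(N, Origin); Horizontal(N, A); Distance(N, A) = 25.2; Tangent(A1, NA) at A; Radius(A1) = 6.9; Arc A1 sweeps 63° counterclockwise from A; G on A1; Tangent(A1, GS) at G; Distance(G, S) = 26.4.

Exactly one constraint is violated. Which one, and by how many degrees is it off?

Tangent(A1, GS) at G — off by 6.40°.

N = (0.00, 0.00) ✓; N.y = 0.00, A.y = 0.00 ✓; |NA| = 25.20 ✓; ∠(BA, AN) = 90.00° ✓; |BA| = 6.900 ✓; bearing(B→G) − bearing(B→A) = 63.00° ✓; |BG| = 6.900 ✓; ∠(BG, GS) = 83.60° ✗; |GS| = 26.40 ✓.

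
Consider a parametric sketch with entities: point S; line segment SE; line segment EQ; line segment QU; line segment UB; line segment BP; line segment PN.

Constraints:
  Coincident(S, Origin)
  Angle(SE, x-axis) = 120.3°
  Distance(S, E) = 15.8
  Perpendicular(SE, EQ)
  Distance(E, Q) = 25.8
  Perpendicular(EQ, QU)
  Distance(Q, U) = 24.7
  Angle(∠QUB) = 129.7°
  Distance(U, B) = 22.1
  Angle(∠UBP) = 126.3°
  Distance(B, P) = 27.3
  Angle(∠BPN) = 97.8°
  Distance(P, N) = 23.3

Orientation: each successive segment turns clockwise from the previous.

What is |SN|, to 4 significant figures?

16.61

∠UBP = 126.3° gives BP at -163.7° from the x-axis; with |BP| = 27.3, P = (-6.995, -23.10). ∠BPN = 97.8° gives PN at 114.1° from the x-axis; with |PN| = 23.3, N = (-16.51, -1.828). Then |SN| = |N − S| = 16.61.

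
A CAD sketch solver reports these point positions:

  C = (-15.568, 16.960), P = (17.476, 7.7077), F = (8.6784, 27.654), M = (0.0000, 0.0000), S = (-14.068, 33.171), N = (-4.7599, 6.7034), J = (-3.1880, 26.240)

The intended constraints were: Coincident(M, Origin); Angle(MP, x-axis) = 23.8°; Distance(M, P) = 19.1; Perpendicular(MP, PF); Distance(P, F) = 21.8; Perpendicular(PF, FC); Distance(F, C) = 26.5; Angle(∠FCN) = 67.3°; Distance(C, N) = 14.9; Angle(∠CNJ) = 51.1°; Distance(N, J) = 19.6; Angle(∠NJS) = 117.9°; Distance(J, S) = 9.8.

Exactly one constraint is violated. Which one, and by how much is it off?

Distance(J, S) = 9.8 — off by 3.10.

M = (0.00, 0.00) ✓; MP at 23.80° ✓; |MP| = 19.10 ✓; ∠(MP, PF) = 90.00° ✓; |PF| = 21.80 ✓; ∠(PF, FC) = 90.00° ✓; |FC| = 26.50 ✓; ∠FCN = 67.30° ✓; |CN| = 14.90 ✓; ∠CNJ = 51.10° ✓; |NJ| = 19.60 ✓; ∠NJS = 117.9° ✓; |JS| = 12.90 ✗.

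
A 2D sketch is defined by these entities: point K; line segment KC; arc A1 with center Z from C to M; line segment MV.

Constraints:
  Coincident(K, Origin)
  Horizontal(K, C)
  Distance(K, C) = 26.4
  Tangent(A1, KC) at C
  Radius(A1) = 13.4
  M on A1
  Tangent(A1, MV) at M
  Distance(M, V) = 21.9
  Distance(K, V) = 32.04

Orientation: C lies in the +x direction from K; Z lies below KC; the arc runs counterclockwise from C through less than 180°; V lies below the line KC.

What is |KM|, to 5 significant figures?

16.723

Checks: |ZM| = 13.40 ✓; ∠(ZM, MV) = 90.00° ✓; |MV| = 21.90 ✓; |KV| = 32.04 ✓.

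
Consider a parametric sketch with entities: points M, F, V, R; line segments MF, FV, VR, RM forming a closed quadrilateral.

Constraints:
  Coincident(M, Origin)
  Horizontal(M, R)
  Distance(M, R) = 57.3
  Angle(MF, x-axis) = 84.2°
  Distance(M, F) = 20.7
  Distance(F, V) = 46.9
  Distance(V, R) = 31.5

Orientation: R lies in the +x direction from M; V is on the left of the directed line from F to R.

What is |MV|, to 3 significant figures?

56.7

M is at the origin; MR is horizontal with |MR| = 57.3 and R in +x, so R = (57.3, 0). MF runs at 84.2° with |MF| = 20.7, so F = (2.09, 20.6). V is determined by |FV| = 46.9 and |VR| = 31.5 together: it lies at the intersection of circle(F, 46.9) and circle(R, 31.5). With |FR| = 58.9, the foot of the radical line on FR is 39.7 from F and the perpendicular offset is √(46.9² − 39.7²) = 25.0. Taking the left-of-FR solution: V = (48.0, 30.1).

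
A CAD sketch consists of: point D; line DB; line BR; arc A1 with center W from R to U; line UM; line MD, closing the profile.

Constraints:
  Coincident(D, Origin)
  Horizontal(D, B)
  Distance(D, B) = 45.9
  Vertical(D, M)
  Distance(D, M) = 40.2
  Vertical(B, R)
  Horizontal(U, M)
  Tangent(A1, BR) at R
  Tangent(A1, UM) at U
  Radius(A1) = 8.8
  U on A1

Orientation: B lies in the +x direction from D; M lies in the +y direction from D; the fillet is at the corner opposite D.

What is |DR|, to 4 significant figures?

55.61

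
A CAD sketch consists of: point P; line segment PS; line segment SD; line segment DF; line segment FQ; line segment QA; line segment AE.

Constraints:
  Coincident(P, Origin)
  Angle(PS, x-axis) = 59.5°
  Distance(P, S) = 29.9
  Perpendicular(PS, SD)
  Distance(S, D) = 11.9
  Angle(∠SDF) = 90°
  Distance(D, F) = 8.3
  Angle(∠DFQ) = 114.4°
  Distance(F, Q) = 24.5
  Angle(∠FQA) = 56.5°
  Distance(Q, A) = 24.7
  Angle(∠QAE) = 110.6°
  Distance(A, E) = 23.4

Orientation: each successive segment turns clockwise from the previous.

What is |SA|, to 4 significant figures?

8.828

∠DFQ = 114.4° gives FQ at 173.9° from the x-axis; with |FQ| = 24.5, Q = (-3.145, 15.17). ∠FQA = 56.5° gives QA at 50.40° from the x-axis; with |QA| = 24.7, A = (12.60, 34.21). Then |SA| = |A − S| = 8.828.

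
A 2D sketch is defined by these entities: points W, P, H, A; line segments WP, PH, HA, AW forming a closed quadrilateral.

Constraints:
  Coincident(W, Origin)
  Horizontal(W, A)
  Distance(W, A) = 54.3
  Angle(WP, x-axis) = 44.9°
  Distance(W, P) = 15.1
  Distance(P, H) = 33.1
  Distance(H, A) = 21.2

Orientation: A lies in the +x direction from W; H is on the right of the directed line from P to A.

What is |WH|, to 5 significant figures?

37.546

Checks: W.y = 0.00, A.y = 0.00 ✓; |PH| = 33.10 ✓; |HA| = 21.20 ✓.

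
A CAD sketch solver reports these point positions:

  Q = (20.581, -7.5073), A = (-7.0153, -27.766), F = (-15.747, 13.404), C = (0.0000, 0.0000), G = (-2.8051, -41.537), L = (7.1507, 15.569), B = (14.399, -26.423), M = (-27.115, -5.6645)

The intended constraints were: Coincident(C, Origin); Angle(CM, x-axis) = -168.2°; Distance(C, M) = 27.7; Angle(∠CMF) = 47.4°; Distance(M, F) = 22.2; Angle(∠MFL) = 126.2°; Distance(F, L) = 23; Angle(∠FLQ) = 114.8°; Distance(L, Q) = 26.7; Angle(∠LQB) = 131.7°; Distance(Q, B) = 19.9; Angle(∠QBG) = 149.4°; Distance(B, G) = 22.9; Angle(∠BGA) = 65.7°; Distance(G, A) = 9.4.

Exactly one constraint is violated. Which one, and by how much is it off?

Distance(G, A) = 9.4 — off by 5.00.

C = (0.00, 0.00) ✓; CM at -168.2° ✓; |CM| = 27.70 ✓; ∠CMF = 47.40° ✓; |MF| = 22.20 ✓; ∠MFL = 126.2° ✓; |FL| = 23.00 ✓; ∠FLQ = 114.8° ✓; |LQ| = 26.70 ✓; ∠LQB = 131.7° ✓; |QB| = 19.90 ✓; ∠QBG = 149.4° ✓; |BG| = 22.90 ✓; ∠BGA = 65.70° ✓; |GA| = 14.40 ✗.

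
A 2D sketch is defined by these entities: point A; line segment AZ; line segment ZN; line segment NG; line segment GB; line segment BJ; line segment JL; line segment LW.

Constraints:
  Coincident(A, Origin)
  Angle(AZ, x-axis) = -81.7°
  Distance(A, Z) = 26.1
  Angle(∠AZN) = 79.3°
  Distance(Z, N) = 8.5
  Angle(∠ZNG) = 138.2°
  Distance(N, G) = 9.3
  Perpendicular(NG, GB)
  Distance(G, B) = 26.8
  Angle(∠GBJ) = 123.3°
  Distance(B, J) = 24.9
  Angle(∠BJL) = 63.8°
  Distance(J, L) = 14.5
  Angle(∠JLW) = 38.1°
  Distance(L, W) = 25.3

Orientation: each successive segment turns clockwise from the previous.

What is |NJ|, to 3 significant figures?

42.1

A is at the origin; AZ runs at -81.7° with length 26.1, so Z = (3.77, -25.8). ∠AZN = 79.3° gives ZN at 178° from the x-axis; with |ZN| = 8.5, N = (-4.72, -25.5). ∠ZNG = 138.2° gives NG at 136° from the x-axis; with |NG| = 9.3, G = (-11.4, -19.0). NG is perpendicular to GB, so GB runs at 45.8°; with |GB| = 26.8, B = (7.29, 0.226). ∠GBJ = 123.3° gives BJ at -10.9° from the x-axis; with |BJ| = 24.9, J = (31.7, -4.48). Then |NJ| = |J − N| = 42.1.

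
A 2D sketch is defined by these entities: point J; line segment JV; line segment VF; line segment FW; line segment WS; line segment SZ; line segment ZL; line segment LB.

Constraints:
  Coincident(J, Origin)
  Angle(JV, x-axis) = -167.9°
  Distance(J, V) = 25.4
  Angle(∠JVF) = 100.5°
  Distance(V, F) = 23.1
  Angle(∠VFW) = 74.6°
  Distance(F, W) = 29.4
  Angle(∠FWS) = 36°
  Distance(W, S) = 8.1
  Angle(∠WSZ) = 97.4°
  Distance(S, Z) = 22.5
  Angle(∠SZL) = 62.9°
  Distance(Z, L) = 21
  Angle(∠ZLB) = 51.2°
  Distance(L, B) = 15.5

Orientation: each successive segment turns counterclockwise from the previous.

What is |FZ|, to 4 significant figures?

13.74

∠FWS = 36.0° gives WS at 161.0° from the x-axis; with |WS| = 8.1, S = (-3.734, -17.18). ∠WSZ = 97.4° gives SZ at -116.4° from the x-axis; with |SZ| = 22.5, Z = (-13.74, -37.34). Then |FZ| = |Z − F| = 13.74.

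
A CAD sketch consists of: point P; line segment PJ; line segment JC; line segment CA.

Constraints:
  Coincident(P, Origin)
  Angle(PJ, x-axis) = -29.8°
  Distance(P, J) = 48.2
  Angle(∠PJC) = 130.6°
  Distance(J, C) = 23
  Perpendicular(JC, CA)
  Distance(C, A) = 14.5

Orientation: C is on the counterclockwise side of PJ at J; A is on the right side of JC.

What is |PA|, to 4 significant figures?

74.61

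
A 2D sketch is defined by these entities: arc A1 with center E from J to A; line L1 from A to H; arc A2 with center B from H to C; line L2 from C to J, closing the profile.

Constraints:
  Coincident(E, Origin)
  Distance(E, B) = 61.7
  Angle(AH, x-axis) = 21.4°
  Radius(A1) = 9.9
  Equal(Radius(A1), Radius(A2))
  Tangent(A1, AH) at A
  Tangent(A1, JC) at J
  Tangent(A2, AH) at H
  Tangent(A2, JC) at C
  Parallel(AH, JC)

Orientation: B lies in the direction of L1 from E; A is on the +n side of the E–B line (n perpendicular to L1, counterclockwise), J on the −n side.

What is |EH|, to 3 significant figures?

62.5

The slot axis is L1's direction at 21.4°, so u = (cos 21.4°, sin 21.4°) = (0.931, 0.365) and n = (−sin 21.4°, cos 21.4°) = (-0.365, 0.931). E is at the origin and B lies 61.7 along u from E, so B = 61.7·u = (57.4, 22.5). Tangency of A1 to both parallel lines with radius 9.9 puts A and J at E ± 9.9·n: A = (-3.61, 9.22), J = (3.61, -9.22). Equal radii place H and C the same way about B: H = B + 9.9·n = (53.8, 31.7), C = B − 9.9·n = (61.1, 13.3). Then |EH| = |H − E| = 62.5.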